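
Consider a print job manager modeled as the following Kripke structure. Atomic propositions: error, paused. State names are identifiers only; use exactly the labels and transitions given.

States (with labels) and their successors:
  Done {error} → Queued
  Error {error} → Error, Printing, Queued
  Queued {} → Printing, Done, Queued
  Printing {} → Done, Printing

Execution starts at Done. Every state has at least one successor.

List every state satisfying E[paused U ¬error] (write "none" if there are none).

States satisfying paused: ∅.
States satisfying ¬error: {Queued, Printing}.
States satisfying E[paused U ¬error]: {Queued, Printing}.

{Queued, Printing}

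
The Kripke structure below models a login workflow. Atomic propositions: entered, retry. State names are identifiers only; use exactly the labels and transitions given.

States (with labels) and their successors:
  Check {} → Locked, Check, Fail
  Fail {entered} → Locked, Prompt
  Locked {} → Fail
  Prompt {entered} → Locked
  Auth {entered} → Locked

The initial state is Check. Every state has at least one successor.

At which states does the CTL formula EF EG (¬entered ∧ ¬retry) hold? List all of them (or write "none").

{Check}

States satisfying EG (¬entered ∧ ¬retry): {Check}.
States satisfying EF EG (¬entered ∧ ¬retry): {Check}.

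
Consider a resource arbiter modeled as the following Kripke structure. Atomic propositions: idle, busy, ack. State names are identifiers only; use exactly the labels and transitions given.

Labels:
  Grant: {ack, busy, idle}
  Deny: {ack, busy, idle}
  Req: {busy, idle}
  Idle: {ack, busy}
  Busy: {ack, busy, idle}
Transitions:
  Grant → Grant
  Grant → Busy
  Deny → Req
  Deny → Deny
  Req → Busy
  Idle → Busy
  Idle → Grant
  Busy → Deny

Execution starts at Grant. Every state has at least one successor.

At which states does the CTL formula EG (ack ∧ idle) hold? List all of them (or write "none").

States satisfying ack ∧ idle: {Grant, Deny, Busy}.
States satisfying EG (ack ∧ idle): {Grant, Deny, Busy}.

{Grant, Deny, Busy}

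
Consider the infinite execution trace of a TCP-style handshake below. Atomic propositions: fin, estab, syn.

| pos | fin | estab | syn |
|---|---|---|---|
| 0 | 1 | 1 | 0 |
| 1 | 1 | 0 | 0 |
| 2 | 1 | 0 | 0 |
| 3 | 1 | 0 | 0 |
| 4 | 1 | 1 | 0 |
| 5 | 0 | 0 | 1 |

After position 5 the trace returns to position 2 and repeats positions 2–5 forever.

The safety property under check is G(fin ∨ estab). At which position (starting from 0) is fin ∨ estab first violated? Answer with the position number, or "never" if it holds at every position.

5

Check fin ∨ estab at each position in order: 0 ✓, 1 ✓, 2 ✓, 3 ✓, 4 ✓.
At position 5 the labels are {syn}, so fin ∨ estab is false there. This is the first violation.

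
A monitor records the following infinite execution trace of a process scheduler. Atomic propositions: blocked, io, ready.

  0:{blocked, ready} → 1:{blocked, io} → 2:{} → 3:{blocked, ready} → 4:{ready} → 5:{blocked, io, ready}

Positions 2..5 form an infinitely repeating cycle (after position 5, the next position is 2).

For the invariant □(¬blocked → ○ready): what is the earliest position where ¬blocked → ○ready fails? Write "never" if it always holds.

never

¬blocked → ○ready holds at every position 0..5, and those are all the positions the trace ever visits, so the invariant □(¬blocked → ○ready) is never violated.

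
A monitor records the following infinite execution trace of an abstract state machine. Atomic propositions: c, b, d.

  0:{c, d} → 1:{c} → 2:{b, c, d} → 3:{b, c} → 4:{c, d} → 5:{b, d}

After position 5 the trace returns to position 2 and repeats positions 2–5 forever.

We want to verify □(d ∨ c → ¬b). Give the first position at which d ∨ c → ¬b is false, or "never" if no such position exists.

2

Check d ∨ c → ¬b at each position in order: 0 ✓, 1 ✓.
At position 2 the labels are {b, c, d}, so d ∨ c → ¬b is false there. This is the first violation.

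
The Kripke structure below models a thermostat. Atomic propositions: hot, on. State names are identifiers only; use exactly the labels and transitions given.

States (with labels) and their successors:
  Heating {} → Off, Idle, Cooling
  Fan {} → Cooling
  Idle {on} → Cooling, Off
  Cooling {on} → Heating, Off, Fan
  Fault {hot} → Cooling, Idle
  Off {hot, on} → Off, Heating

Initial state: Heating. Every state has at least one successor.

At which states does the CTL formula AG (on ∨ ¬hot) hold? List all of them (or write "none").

States satisfying on ∨ ¬hot: {Heating, Fan, Idle, Cooling, Off}.
States satisfying AG (on ∨ ¬hot): {Heating, Fan, Idle, Cooling, Off}.

{Heating, Fan, Idle, Cooling, Off}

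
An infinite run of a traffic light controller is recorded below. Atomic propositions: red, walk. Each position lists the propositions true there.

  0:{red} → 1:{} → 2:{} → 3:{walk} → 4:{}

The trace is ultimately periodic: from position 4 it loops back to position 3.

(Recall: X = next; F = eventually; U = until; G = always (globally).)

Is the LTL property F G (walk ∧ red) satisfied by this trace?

No

G (walk ∧ red) is false at every position 0..4, so it never becomes true and F G (walk ∧ red) fails.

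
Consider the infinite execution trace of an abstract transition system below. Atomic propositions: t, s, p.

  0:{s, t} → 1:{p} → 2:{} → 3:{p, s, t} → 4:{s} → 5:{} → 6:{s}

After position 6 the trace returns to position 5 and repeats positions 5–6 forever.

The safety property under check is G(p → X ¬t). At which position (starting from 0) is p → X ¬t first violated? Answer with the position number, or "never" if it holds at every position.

never

p → X ¬t holds at every position 0..6, and those are all the positions the trace ever visits, so the invariant G(p → X ¬t) is never violated.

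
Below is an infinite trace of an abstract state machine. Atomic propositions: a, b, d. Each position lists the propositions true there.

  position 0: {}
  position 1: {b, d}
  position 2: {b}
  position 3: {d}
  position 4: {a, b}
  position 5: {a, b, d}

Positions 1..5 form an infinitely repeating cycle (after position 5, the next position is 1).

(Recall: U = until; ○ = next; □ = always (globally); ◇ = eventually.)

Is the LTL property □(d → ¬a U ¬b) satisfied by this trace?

d → ¬a U ¬b must hold at every position from 0 onward. It fails at position 5, so □(d → ¬a U ¬b) is false.
Positions where d holds: 1, 3, 5.
Check ¬a U ¬b at each: 1→ok, 3→ok, 5→fails.

Does not hold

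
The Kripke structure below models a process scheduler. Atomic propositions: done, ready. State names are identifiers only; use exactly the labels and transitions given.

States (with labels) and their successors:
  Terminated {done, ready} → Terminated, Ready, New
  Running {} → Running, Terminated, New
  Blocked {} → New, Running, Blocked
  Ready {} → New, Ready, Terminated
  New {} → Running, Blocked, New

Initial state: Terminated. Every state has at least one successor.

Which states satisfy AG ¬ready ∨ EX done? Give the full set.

{Terminated, Running, Ready}

States satisfying ¬ready: {Running, Blocked, Ready, New}.
States satisfying AG ¬ready: ∅.
States satisfying done: {Terminated}.
States satisfying EX done: {Terminated, Running, Ready}.
States satisfying AG ¬ready ∨ EX done: {Terminated, Running, Ready}.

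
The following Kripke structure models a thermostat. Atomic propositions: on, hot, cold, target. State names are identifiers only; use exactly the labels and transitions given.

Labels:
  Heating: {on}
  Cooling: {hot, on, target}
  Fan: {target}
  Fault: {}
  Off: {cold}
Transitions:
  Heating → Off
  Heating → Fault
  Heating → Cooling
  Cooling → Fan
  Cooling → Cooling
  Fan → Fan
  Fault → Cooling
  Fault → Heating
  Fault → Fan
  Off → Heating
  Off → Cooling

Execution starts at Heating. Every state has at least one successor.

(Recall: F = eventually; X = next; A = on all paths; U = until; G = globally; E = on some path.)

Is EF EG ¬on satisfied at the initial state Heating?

Yes

States satisfying EG ¬on: {Fan, Fault}.
States satisfying EF EG ¬on: {Heating, Cooling, Fan, Fault, Off}.
Some path from Heating reaches a state where EG ¬on holds.
Heating ∈ Sat(EF EG ¬on).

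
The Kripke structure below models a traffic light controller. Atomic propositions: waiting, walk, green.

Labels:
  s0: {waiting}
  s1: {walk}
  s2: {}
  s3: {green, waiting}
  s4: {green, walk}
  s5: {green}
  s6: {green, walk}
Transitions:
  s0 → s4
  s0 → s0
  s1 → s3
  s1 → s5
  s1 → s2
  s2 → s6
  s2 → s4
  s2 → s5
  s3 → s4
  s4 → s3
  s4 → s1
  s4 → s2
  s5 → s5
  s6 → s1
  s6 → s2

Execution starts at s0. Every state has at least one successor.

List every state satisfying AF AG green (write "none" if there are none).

States satisfying AG green: {s5}.
States satisfying AF AG green: {s5}.

{s5}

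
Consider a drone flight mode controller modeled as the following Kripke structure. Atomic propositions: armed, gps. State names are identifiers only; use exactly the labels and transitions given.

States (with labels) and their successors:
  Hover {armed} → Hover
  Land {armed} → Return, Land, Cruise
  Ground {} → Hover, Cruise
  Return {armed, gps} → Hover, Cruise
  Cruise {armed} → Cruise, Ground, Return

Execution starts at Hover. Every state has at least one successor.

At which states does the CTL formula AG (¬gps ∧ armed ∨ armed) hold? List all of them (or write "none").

States satisfying ¬gps ∧ armed ∨ armed: {Hover, Land, Return, Cruise}.
States satisfying AG (¬gps ∧ armed ∨ armed): {Hover}.

{Hover}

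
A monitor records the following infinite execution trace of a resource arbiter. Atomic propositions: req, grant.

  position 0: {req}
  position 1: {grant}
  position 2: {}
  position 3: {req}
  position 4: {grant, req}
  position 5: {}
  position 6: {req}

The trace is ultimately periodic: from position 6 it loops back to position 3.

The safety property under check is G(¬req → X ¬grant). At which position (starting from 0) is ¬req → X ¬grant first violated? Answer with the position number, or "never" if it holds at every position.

¬req → X ¬grant holds at every position 0..6, and those are all the positions the trace ever visits, so the invariant G(¬req → X ¬grant) is never violated.

never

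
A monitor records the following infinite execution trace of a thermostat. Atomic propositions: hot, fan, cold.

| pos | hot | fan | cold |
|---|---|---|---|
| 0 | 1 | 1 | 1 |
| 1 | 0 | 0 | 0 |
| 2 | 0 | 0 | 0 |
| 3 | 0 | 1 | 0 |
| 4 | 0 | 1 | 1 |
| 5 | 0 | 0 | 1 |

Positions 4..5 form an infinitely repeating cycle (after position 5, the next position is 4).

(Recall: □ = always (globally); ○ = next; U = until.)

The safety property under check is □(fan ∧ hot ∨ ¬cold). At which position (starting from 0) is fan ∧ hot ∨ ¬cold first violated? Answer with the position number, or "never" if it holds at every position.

4

Check fan ∧ hot ∨ ¬cold at each position in order: 0 ✓, 1 ✓, 2 ✓, 3 ✓.
At position 4 the labels are {cold, fan}, so fan ∧ hot ∨ ¬cold is false there. This is the first violation.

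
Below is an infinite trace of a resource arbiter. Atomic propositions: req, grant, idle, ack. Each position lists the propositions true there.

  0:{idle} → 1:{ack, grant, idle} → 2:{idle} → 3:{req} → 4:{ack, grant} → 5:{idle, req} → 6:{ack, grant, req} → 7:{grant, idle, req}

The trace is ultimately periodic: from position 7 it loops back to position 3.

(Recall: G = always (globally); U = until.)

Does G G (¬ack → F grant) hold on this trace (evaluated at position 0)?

Holds

G (¬ack → F grant) holds at every position 0..7, and those are all positions ever visited, so G G (¬ack → F grant) holds.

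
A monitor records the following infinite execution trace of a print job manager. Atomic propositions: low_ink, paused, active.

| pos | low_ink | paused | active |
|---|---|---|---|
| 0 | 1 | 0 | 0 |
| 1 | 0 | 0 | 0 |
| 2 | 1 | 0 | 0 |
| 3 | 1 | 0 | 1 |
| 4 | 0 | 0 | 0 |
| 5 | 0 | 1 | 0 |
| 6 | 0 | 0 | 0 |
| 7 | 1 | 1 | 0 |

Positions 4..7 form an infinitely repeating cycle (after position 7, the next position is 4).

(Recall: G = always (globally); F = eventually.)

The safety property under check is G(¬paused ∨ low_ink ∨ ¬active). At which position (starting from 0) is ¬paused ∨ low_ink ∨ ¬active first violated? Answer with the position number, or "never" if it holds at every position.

never

¬paused ∨ low_ink ∨ ¬active holds at every position 0..7, and those are all the positions the trace ever visits, so the invariant G(¬paused ∨ low_ink ∨ ¬active) is never violated.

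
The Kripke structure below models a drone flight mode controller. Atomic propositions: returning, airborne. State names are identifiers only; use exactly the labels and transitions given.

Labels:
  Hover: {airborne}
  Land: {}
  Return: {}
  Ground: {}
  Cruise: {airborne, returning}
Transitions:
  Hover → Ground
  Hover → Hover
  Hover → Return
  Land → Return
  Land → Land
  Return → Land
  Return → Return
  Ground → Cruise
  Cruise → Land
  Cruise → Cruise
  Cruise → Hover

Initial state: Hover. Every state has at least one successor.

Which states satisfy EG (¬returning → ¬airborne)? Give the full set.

{Land, Return, Ground, Cruise}

States satisfying ¬returning → ¬airborne: {Land, Return, Ground, Cruise}.
States satisfying EG (¬returning → ¬airborne): {Land, Return, Ground, Cruise}.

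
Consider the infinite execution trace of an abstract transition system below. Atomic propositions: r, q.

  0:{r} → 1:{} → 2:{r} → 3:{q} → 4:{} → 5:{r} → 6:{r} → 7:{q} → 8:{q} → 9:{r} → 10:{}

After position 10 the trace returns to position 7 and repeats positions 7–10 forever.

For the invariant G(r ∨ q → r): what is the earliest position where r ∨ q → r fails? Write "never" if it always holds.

3

Check r ∨ q → r at each position in order: 0 ✓, 1 ✓, 2 ✓.
At position 3 the labels are {q}, so r ∨ q → r is false there. This is the first violation.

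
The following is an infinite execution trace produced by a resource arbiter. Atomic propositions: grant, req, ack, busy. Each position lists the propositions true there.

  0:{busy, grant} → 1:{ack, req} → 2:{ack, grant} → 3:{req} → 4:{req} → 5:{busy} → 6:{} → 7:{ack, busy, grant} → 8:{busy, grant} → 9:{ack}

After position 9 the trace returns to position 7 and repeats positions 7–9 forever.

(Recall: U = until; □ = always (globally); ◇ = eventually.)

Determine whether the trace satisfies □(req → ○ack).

req → ○ack must hold at every position from 0 onward. It fails at position 3, so □(req → ○ack) is false.
Positions where req holds: 1, 3, 4.
Check ○ack at each: 1→ok, 3→fails, 4→fails.

No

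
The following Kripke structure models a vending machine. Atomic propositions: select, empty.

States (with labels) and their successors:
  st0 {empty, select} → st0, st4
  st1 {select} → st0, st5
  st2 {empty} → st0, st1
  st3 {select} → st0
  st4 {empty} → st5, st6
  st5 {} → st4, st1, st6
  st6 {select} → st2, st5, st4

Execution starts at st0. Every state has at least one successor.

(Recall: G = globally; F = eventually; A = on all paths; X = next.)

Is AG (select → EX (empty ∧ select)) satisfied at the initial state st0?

No

States satisfying select → EX (empty ∧ select): {st0, st1, st2, st3, st4, st5}.
States satisfying AG (select → EX (empty ∧ select)): ∅.
st6 is reachable from st0 and violates select → EX (empty ∧ select), so AG fails at st0.
st0 ∉ Sat(AG (select → EX (empty ∧ select))).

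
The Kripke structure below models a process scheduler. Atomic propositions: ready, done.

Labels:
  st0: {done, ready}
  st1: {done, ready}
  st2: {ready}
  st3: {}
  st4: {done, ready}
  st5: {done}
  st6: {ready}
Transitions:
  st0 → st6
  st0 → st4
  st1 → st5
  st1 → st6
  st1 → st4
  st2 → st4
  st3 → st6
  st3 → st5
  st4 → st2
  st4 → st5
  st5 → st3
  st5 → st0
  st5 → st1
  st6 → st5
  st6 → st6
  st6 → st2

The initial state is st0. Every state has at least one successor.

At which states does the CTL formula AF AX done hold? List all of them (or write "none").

{st2}

States satisfying AX done: {st2}.
States satisfying AF AX done: {st2}.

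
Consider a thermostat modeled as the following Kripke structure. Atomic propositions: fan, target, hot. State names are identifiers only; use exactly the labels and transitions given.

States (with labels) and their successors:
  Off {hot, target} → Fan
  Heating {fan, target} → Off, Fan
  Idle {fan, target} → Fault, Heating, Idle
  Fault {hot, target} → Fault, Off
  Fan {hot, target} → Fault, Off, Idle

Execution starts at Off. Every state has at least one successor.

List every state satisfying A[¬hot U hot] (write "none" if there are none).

States satisfying ¬hot: {Heating, Idle}.
States satisfying hot: {Off, Fault, Fan}.
States satisfying A[¬hot U hot]: {Off, Heating, Fault, Fan}.

{Off, Heating, Fault, Fan}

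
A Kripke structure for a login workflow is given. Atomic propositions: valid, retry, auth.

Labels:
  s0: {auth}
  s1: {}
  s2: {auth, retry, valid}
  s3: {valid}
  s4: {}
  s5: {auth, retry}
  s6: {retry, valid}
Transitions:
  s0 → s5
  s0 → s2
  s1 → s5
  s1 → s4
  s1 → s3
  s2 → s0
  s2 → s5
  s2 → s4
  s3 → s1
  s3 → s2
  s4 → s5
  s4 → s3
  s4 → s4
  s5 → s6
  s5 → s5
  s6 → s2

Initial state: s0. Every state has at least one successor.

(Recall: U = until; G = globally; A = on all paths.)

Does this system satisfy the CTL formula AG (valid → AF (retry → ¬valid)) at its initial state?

Holds

States satisfying valid → AF (retry → ¬valid): {s0, s1, s2, s3, s4, s5, s6}.
States satisfying AG (valid → AF (retry → ¬valid)): {s0, s1, s2, s3, s4, s5, s6}.
Every state reachable from s0 satisfies valid → AF (retry → ¬valid).
s0 ∈ Sat(AG (valid → AF (retry → ¬valid))).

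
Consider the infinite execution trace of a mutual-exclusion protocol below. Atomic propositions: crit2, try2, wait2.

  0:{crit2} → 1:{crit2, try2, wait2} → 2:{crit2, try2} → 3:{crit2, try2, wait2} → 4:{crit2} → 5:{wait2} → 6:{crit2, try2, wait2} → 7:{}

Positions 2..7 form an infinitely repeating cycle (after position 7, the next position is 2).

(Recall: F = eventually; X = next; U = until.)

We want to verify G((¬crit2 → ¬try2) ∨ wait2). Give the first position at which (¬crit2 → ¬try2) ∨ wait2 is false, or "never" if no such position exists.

(¬crit2 → ¬try2) ∨ wait2 holds at every position 0..7, and those are all the positions the trace ever visits, so the invariant G((¬crit2 → ¬try2) ∨ wait2) is never violated.

never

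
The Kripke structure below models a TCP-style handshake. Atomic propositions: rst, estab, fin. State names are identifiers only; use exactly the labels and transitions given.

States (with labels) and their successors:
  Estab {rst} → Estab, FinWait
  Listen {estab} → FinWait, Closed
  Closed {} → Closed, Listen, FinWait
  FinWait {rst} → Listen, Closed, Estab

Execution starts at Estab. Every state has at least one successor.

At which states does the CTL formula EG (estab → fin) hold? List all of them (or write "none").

{Estab, Closed, FinWait}

States satisfying estab → fin: {Estab, Closed, FinWait}.
States satisfying EG (estab → fin): {Estab, Closed, FinWait}.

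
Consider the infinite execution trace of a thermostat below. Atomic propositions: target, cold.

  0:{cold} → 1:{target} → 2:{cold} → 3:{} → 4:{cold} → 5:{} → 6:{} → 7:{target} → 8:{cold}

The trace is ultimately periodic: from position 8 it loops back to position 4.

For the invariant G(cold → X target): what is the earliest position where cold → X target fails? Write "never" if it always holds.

Check cold → X target at each position in order: 0 ✓, 1 ✓.
At position 2 the labels are {cold} and the next position 3 has {}, so cold → X target is false there. This is the first violation.

2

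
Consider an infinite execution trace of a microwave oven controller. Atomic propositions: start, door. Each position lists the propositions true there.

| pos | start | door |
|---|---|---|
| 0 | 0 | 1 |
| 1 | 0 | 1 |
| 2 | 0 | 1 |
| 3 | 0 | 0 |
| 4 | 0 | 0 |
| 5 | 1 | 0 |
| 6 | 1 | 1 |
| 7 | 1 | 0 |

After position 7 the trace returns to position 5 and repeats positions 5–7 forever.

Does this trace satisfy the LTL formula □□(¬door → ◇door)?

Satisfied

□(¬door → ◇door) holds at every position 0..7, and those are all positions ever visited, so □□(¬door → ◇door) holds.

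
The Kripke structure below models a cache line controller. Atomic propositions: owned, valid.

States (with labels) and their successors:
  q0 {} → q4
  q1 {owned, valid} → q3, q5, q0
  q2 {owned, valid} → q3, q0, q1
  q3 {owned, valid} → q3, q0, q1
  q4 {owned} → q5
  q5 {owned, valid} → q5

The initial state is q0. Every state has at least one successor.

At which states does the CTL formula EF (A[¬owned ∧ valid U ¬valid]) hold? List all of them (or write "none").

States satisfying A[¬owned ∧ valid U ¬valid]: {q0, q4}.
States satisfying EF (A[¬owned ∧ valid U ¬valid]): {q0, q1, q2, q3, q4}.

{q0, q1, q2, q3, q4}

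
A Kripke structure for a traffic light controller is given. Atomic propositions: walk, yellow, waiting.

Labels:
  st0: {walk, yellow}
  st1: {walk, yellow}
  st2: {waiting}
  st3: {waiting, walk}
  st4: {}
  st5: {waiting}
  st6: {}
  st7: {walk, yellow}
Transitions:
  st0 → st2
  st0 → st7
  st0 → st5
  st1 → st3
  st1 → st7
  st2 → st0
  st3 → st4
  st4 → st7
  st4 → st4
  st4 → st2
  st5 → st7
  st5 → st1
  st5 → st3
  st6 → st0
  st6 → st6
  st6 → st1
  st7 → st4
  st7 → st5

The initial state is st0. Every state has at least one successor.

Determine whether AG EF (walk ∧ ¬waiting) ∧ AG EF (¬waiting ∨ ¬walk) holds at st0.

States satisfying EF (walk ∧ ¬waiting): {st0, st1, st2, st3, st4, st5, st6, st7}.
States satisfying AG EF (walk ∧ ¬waiting): {st0, st1, st2, st3, st4, st5, st6, st7}.
States satisfying EF (¬waiting ∨ ¬walk): {st0, st1, st2, st3, st4, st5, st6, st7}.
States satisfying AG EF (¬waiting ∨ ¬walk): {st0, st1, st2, st3, st4, st5, st6, st7}.
States satisfying AG EF (walk ∧ ¬waiting) ∧ AG EF (¬waiting ∨ ¬walk): {st0, st1, st2, st3, st4, st5, st6, st7}.
st0 ∈ Sat(AG EF (walk ∧ ¬waiting) ∧ AG EF (¬waiting ∨ ¬walk)).

Yes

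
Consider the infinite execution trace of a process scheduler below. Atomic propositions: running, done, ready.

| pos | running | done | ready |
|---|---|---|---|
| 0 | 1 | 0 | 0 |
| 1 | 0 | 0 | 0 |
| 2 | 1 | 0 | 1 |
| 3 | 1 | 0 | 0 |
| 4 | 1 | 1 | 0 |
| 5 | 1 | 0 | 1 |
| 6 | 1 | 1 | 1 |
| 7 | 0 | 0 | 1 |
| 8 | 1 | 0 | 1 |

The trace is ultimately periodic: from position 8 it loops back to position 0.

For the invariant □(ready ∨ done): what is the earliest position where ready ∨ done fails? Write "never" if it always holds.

At position 0 the labels are {running}, so ready ∨ done is false there. This is the first violation.

0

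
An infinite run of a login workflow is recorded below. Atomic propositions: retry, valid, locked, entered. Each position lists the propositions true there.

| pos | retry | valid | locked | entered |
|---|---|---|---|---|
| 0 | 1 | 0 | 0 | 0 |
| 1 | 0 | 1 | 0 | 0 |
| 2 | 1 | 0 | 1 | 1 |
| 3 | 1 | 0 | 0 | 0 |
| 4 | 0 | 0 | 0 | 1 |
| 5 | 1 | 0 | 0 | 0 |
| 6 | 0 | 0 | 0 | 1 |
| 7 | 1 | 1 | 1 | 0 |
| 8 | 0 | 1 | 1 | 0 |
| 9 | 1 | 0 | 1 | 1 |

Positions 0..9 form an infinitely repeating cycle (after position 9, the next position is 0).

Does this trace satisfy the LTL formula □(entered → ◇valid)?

Satisfied

entered → ◇valid holds at every position 0..9, and those are all positions ever visited, so □(entered → ◇valid) holds.
Positions where entered holds: 2, 4, 6, 9.
Check ◇valid at each: 2→ok, 4→ok, 6→ok, 9→ok.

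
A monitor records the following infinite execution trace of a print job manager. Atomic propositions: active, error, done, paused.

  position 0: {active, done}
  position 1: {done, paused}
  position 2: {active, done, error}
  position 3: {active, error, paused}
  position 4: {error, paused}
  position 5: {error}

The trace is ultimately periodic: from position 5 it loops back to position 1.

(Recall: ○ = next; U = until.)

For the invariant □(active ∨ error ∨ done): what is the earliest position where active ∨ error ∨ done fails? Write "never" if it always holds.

never

active ∨ error ∨ done holds at every position 0..5, and those are all the positions the trace ever visits, so the invariant □(active ∨ error ∨ done) is never violated.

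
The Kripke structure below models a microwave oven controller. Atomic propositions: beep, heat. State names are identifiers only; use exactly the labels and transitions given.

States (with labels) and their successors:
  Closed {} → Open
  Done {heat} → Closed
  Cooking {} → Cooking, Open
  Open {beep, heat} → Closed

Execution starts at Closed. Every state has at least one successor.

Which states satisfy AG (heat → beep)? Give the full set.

States satisfying heat → beep: {Closed, Cooking, Open}.
States satisfying AG (heat → beep): {Closed, Cooking, Open}.

{Closed, Cooking, Open}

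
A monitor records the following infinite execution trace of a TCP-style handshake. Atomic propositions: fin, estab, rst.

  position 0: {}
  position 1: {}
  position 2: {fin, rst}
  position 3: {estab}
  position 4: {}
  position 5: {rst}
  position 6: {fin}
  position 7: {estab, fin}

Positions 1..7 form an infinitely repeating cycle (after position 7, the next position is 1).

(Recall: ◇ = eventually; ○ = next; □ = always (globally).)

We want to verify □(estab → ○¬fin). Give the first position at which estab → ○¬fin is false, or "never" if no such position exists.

never

estab → ○¬fin holds at every position 0..7, and those are all the positions the trace ever visits, so the invariant □(estab → ○¬fin) is never violated.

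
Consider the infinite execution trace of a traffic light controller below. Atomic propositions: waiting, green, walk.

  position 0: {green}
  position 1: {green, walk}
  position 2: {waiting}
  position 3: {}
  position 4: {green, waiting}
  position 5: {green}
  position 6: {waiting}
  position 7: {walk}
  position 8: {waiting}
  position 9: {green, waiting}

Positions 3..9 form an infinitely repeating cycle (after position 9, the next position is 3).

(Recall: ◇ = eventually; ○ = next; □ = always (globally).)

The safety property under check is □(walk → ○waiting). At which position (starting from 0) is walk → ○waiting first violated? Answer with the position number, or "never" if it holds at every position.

never

walk → ○waiting holds at every position 0..9, and those are all the positions the trace ever visits, so the invariant □(walk → ○waiting) is never violated.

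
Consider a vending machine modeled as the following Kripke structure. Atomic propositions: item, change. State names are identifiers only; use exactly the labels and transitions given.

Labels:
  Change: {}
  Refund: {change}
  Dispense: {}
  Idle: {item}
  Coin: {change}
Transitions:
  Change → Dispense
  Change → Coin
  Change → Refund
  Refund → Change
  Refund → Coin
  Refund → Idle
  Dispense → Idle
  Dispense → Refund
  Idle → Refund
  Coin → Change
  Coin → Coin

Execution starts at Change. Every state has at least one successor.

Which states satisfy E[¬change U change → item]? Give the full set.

States satisfying ¬change: {Change, Dispense, Idle}.
States satisfying change → item: {Change, Dispense, Idle}.
States satisfying E[¬change U change → item]: {Change, Dispense, Idle}.

{Change, Dispense, Idle}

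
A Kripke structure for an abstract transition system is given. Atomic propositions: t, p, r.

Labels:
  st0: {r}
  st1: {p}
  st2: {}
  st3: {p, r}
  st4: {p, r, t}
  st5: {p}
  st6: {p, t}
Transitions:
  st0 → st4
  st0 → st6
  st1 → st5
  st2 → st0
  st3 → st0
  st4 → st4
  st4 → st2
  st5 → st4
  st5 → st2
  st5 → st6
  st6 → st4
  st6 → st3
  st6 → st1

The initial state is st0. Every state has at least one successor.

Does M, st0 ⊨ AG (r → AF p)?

States satisfying r → AF p: {st0, st1, st2, st3, st4, st5, st6}.
States satisfying AG (r → AF p): {st0, st1, st2, st3, st4, st5, st6}.
Every state reachable from st0 satisfies r → AF p.
st0 ∈ Sat(AG (r → AF p)).

Satisfied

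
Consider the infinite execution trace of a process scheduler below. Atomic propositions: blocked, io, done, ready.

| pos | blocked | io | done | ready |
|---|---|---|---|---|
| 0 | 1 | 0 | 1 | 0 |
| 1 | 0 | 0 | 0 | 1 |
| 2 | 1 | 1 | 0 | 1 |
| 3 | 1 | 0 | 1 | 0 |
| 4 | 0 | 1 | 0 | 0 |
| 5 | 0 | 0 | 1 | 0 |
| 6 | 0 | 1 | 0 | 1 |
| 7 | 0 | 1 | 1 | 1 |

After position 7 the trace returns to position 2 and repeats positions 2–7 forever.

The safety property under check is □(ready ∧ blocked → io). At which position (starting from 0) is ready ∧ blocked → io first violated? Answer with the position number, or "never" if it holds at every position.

never

ready ∧ blocked → io holds at every position 0..7, and those are all the positions the trace ever visits, so the invariant □(ready ∧ blocked → io) is never violated.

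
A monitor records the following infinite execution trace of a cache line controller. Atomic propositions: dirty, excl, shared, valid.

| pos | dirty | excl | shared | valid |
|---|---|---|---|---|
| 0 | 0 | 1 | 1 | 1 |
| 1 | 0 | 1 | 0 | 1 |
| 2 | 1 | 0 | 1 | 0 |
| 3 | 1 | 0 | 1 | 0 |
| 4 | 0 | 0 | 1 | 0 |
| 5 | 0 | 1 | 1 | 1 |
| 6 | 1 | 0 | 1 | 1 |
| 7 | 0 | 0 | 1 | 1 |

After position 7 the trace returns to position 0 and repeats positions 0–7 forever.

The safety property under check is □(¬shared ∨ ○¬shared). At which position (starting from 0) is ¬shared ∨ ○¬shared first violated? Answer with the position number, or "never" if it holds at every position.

Check ¬shared ∨ ○¬shared at each position in order: 0 ✓, 1 ✓.
At position 2 the labels are {dirty, shared} and the next position 3 has {dirty, shared}, so ¬shared ∨ ○¬shared is false there. This is the first violation.

2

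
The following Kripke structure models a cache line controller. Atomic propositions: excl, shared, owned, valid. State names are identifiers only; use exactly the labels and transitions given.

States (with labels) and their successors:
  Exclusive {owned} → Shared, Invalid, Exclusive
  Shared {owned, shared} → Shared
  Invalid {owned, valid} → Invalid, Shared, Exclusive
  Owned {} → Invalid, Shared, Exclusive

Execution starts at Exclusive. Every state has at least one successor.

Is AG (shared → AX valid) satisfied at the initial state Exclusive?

States satisfying shared → AX valid: {Exclusive, Invalid, Owned}.
States satisfying AG (shared → AX valid): ∅.
Shared is reachable from Exclusive and violates shared → AX valid, so AG fails at Exclusive.
Exclusive ∉ Sat(AG (shared → AX valid)).

No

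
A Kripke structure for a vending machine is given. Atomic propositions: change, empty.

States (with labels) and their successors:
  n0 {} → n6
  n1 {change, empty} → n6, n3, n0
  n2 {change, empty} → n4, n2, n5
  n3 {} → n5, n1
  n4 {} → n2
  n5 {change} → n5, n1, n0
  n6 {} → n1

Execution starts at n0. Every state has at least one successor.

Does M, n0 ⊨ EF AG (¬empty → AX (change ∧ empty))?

Does not hold

States satisfying AG (¬empty → AX (change ∧ empty)): ∅.
States satisfying EF AG (¬empty → AX (change ∧ empty)): ∅.
No suitable path/successor from n0 witnesses the formula.
n0 ∉ Sat(EF AG (¬empty → AX (change ∧ empty))).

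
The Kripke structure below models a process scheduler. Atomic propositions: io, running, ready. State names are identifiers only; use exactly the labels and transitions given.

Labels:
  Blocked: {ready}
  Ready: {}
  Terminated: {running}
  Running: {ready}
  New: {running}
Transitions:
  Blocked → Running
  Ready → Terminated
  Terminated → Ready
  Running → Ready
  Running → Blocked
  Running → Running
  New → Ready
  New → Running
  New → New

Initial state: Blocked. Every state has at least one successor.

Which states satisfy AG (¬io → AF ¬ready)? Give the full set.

States satisfying ¬io → AF ¬ready: {Ready, Terminated, New}.
States satisfying AG (¬io → AF ¬ready): {Ready, Terminated}.

{Ready, Terminated}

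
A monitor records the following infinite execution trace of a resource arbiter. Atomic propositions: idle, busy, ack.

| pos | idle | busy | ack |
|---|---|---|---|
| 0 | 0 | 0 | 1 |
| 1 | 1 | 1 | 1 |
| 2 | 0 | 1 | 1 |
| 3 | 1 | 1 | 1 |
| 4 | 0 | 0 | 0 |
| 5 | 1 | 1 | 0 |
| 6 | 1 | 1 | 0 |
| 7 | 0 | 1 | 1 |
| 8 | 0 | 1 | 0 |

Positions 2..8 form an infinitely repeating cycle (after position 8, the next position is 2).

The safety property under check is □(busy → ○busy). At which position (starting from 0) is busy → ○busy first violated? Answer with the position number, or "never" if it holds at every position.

Check busy → ○busy at each position in order: 0 ✓, 1 ✓, 2 ✓.
At position 3 the labels are {ack, busy, idle} and the next position 4 has {}, so busy → ○busy is false there. This is the first violation.

3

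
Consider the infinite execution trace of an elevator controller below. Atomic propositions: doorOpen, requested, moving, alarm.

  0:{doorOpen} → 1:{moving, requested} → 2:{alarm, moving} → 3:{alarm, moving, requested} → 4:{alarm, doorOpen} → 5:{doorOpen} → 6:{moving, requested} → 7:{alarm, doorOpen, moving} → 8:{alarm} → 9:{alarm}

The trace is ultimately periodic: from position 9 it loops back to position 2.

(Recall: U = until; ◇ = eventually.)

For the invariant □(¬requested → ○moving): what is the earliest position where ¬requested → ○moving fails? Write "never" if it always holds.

4

Check ¬requested → ○moving at each position in order: 0 ✓, 1 ✓, 2 ✓, 3 ✓.
At position 4 the labels are {alarm, doorOpen} and the next position 5 has {doorOpen}, so ¬requested → ○moving is false there. This is the first violation.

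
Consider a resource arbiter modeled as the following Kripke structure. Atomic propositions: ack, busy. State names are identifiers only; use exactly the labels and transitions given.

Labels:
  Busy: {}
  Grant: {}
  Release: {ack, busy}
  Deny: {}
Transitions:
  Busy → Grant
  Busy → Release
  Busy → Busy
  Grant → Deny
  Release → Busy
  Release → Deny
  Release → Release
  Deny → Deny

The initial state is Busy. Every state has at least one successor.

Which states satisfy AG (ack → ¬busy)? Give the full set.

{Grant, Deny}

States satisfying ack → ¬busy: {Busy, Grant, Deny}.
States satisfying AG (ack → ¬busy): {Grant, Deny}.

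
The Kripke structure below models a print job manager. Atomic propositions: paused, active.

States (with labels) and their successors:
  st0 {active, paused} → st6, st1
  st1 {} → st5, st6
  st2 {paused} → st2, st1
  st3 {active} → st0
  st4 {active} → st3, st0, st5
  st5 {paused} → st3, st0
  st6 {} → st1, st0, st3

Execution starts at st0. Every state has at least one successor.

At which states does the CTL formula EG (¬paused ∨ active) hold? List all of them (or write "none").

States satisfying ¬paused ∨ active: {st0, st1, st3, st4, st6}.
States satisfying EG (¬paused ∨ active): {st0, st1, st3, st4, st6}.

{st0, st1, st3, st4, st6}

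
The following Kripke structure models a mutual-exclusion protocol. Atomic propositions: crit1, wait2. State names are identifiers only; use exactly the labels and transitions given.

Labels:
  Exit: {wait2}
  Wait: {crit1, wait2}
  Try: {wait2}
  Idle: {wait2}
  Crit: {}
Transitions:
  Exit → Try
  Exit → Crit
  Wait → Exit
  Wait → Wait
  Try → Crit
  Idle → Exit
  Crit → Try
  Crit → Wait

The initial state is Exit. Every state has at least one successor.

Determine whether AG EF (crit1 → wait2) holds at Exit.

Satisfied

States satisfying EF (crit1 → wait2): {Exit, Wait, Try, Idle, Crit}.
States satisfying AG EF (crit1 → wait2): {Exit, Wait, Try, Idle, Crit}.
Every state reachable from Exit satisfies EF (crit1 → wait2).
Exit ∈ Sat(AG EF (crit1 → wait2)).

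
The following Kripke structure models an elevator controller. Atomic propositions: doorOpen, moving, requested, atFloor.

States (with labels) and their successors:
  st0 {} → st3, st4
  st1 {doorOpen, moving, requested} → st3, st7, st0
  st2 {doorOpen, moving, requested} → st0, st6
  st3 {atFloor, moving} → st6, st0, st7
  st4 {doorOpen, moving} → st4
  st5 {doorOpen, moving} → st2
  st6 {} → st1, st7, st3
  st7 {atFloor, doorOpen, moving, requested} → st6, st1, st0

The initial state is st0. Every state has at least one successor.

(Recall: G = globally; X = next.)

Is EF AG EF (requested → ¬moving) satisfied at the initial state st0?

States satisfying AG EF (requested → ¬moving): {st0, st1, st2, st3, st4, st5, st6, st7}.
States satisfying EF AG EF (requested → ¬moving): {st0, st1, st2, st3, st4, st5, st6, st7}.
Some path from st0 reaches a state where AG EF (requested → ¬moving) holds.
st0 ∈ Sat(EF AG EF (requested → ¬moving)).

Holds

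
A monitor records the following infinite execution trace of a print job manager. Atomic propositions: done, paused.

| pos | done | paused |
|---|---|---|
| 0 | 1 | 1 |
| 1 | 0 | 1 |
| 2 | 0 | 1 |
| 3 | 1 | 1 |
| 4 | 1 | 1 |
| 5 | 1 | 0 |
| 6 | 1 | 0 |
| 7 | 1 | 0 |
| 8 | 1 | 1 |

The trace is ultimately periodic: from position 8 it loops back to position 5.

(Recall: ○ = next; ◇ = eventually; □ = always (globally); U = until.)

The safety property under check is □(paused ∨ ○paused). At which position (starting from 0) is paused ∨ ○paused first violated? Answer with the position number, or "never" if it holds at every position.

5

Check paused ∨ ○paused at each position in order: 0 ✓, 1 ✓, 2 ✓, 3 ✓, 4 ✓.
At position 5 the labels are {done} and the next position 6 has {done}, so paused ∨ ○paused is false there. This is the first violation.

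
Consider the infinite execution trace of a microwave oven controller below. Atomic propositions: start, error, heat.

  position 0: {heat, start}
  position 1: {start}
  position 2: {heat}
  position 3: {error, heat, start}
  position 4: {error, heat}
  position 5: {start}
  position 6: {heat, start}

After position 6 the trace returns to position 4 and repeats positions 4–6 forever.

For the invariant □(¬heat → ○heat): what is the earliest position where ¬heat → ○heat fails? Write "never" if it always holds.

never

¬heat → ○heat holds at every position 0..6, and those are all the positions the trace ever visits, so the invariant □(¬heat → ○heat) is never violated.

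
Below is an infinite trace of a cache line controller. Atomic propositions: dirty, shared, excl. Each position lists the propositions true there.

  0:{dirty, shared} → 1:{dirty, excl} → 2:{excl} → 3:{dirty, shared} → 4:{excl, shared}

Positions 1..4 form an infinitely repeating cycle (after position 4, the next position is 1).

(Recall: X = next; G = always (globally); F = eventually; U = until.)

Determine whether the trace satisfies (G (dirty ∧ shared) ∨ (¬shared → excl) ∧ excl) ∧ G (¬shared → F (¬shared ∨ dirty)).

Violated

¬shared → F (¬shared ∨ dirty) holds at every position 0..4, and those are all positions ever visited, so G (¬shared → F (¬shared ∨ dirty)) holds.
Positions where ¬shared holds: 1, 2.
Check F (¬shared ∨ dirty) at each: 1→ok, 2→ok.
At position 0: G (dirty ∧ shared) ∨ (¬shared → excl) ∧ excl is false; G (¬shared → F (¬shared ∨ dirty)) is true; so (G (dirty ∧ shared) ∨ (¬shared → excl) ∧ excl) ∧ G (¬shared → F (¬shared ∨ dirty)) is false.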